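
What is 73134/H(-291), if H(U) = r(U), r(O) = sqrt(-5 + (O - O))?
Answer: -73134*I*sqrt(5)/5 ≈ -32707.0*I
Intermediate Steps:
r(O) = I*sqrt(5) (r(O) = sqrt(-5 + 0) = sqrt(-5) = I*sqrt(5))
H(U) = I*sqrt(5)
73134/H(-291) = 73134/((I*sqrt(5))) = 73134*(-I*sqrt(5)/5) = -73134*I*sqrt(5)/5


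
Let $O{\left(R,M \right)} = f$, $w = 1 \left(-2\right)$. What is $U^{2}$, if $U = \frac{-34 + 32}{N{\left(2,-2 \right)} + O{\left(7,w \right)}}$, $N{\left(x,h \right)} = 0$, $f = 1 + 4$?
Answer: $\frac{4}{25} \approx 0.16$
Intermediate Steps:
$f = 5$
$w = -2$
$O{\left(R,M \right)} = 5$
$U = - \frac{2}{5}$ ($U = \frac{-34 + 32}{0 + 5} = - \frac{2}{5} \approx -0.4$)
$U^{2} = \left(- \frac{2}{5}\right)^{2} = \frac{4}{25}$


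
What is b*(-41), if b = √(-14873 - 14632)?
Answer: -41*I*√29505 ≈ -7042.6*I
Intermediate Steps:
b = I*√29505 (b = √(-29505) = I*√29505 ≈ 171.77*I)
b*(-41) = (I*√29505)*(-41) = -41*I*√29505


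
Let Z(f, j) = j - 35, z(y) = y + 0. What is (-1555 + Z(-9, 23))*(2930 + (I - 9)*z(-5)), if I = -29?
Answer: -4889040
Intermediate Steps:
z(y) = y
Z(f, j) = -35 + j
(-1555 + Z(-9, 23))*(2930 + (I - 9)*z(-5)) = (-1555 + (-35 + 23))*(2930 + (-29 - 9)*(-5)) = (-1555 - 12)*(2930 - 38*(-5)) = -1567*(2930 + 190) = -1567*3120 = -4889040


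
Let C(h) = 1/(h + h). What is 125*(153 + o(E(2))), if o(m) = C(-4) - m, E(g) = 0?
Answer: 152875/8 ≈ 19109.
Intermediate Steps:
C(h) = 1/(2*h)
o(m) = -⅛ - m (o(m) = (½)/(-4) - m = (½)*(-¼) - m = -⅛ - m)
125*(153 + o(E(2))) = 125*(153 + (-⅛ - 1*0)) = 125*(153 + (-⅛ + 0)) = 125*(153 - ⅛) = 125*(1223/8) = 152875/8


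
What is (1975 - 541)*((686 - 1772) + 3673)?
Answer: 3709758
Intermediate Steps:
(1975 - 541)*((686 - 1772) + 3673) = 1434*(-1086 + 3673) = 1434*2587 = 3709758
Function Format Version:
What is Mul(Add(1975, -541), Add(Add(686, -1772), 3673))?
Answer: 3709758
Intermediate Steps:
Mul(Add(1975, -541), Add(Add(686, -1772), 3673)) = Mul(1434, Add(-1086, 3673)) = Mul(1434, 2587) = 3709758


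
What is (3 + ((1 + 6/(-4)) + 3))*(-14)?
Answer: -77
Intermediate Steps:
(3 + ((1 + 6/(-4)) + 3))*(-14) = (3 + ((1 + 6*(-1/4)) + 3))*(-14) = (3 + ((1 - 3/2) + 3))*(-14) = (3 + (-1/2 + 3))*(-14) = (3 + 5/2)*(-14) = (11/2)*(-14) = -77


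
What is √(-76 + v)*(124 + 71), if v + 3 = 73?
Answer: 195*I*√6 ≈ 477.65*I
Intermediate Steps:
v = 70 (v = -3 + 73 = 70)
√(-76 + v)*(124 + 71) = √(-76 + 70)*(124 + 71) = √(-6)*195 = (I*√6)*195 = 195*I*√6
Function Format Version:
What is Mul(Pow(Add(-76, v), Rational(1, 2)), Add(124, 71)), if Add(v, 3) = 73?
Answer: Mul(195, I, Pow(6, Rational(1, 2))) ≈ Mul(477.65, I)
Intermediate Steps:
v = 70 (v = Add(-3, 73) = 70)
Mul(Pow(Add(-76, v), Rational(1, 2)), Add(124, 71)) = Mul(Pow(Add(-76, 70), Rational(1, 2)), Add(124, 71)) = Mul(Pow(-6, Rational(1, 2)), 195) = Mul(Mul(I, Pow(6, Rational(1, 2))), 195) = Mul(195, I, Pow(6, Rational(1, 2)))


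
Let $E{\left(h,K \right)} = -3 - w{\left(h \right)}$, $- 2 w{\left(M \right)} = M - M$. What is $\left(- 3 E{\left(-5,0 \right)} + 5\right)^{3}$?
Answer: $2744$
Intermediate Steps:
$w{\left(M \right)} = 0$ ($w{\left(M \right)} = - \frac{M - M}{2} = \left(- \frac{1}{2}\right) 0 = 0$)
$E{\left(h,K \right)} = -3$ ($E{\left(h,K \right)} = -3 - 0 = -3 + 0 = -3$)
$\left(- 3 E{\left(-5,0 \right)} + 5\right)^{3} = \left(\left(-3\right) \left(-3\right) + 5\right)^{3} = \left(9 + 5\right)^{3} = 14^{3} = 2744$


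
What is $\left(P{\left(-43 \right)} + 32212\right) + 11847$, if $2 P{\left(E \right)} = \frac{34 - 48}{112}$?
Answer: $\frac{704943}{16} \approx 44059.0$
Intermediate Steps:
$P{\left(E \right)} = - \frac{1}{16}$ ($P{\left(E \right)} = \frac{\left(34 - 48\right) \frac{1}{112}}{2} = \frac{\left(-14\right) \frac{1}{112}}{2} = \frac{1}{2} \left(- \frac{1}{8}\right) = - \frac{1}{16}$)
$\left(P{\left(-43 \right)} + 32212\right) + 11847 = \left(- \frac{1}{16} + 32212\right) + 11847 = \frac{515391}{16} + 11847 = \frac{704943}{16}$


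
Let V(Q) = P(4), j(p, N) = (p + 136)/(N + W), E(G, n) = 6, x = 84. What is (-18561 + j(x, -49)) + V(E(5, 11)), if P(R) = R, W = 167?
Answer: -1094753/59 ≈ -18555.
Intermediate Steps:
j(p, N) = (136 + p)/(167 + N) (j(p, N) = (p + 136)/(N + 167) = (136 + p)/(167 + N))
V(Q) = 4
(-18561 + j(x, -49)) + V(E(5, 11)) = (-18561 + (136 + 84)/(167 - 49)) + 4 = (-18561 + 220/118) + 4 = (-18561 + (1/118)*220) + 4 = (-18561 + 110/59) + 4 = -1094989/59 + 4 = -1094753/59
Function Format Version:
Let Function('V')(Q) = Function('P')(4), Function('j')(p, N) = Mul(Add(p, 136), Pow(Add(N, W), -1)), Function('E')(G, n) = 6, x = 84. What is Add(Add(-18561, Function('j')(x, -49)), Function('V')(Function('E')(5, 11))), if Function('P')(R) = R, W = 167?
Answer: Rational(-1094753, 59) ≈ -18555.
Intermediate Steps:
Function('j')(p, N) = Mul(Pow(Add(167, N), -1), Add(136, p)) (Function('j')(p, N) = Mul(Add(p, 136), Pow(Add(N, 167), -1)) = Mul(Add(136, p), Pow(Add(167, N), -1)) = Mul(Pow(Add(167, N), -1), Add(136, p)))
Function('V')(Q) = 4
Add(Add(-18561, Function('j')(x, -49)), Function('V')(Function('E')(5, 11))) = Add(Add(-18561, Mul(Pow(Add(167, -49), -1), Add(136, 84))), 4) = Add(Add(-18561, Mul(Pow(118, -1), 220)), 4) = Add(Add(-18561, Mul(Rational(1, 118), 220)), 4) = Add(Add(-18561, Rational(110, 59)), 4) = Add(Rational(-1094989, 59), 4) = Rational(-1094753, 59)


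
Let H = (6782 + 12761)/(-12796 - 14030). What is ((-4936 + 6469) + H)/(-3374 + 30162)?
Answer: 41104715/718614888 ≈ 0.057200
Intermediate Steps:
H = -19543/26826 (H = 19543/(-26826) = 19543*(-1/26826) = -19543/26826 ≈ -0.72851)
((-4936 + 6469) + H)/(-3374 + 30162) = ((-4936 + 6469) - 19543/26826)/(-3374 + 30162) = (1533 - 19543/26826)/26788 = (41104715/26826)*(1/26788) = 41104715/718614888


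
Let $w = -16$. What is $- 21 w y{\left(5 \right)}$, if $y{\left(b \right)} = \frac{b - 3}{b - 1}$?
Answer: $168$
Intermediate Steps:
$y{\left(b \right)} = \frac{-3 + b}{-1 + b}$
$- 21 w y{\left(5 \right)} = \left(-21\right) \left(-16\right) \frac{-3 + 5}{-1 + 5} = 336 \cdot \frac{1}{4} \cdot 2 = 336 \cdot \frac{1}{2} = 168$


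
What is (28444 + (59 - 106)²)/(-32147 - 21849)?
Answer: -30653/53996 ≈ -0.56769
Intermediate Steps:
(28444 + (59 - 106)²)/(-32147 - 21849) = (28444 + (-47)²)/(-53996) = (28444 + 2209)*(-1/53996) = 30653*(-1/53996) = -30653/53996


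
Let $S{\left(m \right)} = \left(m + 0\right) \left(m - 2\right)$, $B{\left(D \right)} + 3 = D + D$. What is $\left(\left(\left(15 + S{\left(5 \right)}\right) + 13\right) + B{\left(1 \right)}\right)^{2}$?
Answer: $1764$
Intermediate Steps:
$B{\left(D \right)} = -3 + 2 D$ ($B{\left(D \right)} = -3 + \left(D + D\right) = -3 + 2 D$)
$S{\left(m \right)} = m \left(-2 + m\right)$
$\left(\left(\left(15 + S{\left(5 \right)}\right) + 13\right) + B{\left(1 \right)}\right)^{2} = \left(\left(\left(15 + 5 \left(-2 + 5\right)\right) + 13\right) + \left(-3 + 2 \cdot 1\right)\right)^{2} = \left(\left(\left(15 + 5 \cdot 3\right) + 13\right) + \left(-3 + 2\right)\right)^{2} = \left(\left(\left(15 + 15\right) + 13\right) - 1\right)^{2} = \left(\left(30 + 13\right) - 1\right)^{2} = \left(43 - 1\right)^{2} = 42^{2} = 1764$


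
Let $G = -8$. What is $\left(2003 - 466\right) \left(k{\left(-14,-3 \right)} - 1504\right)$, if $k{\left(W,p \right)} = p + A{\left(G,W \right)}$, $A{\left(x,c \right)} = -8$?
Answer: $-2328555$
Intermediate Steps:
$k{\left(W,p \right)} = -8 + p$ ($k{\left(W,p \right)} = p - 8 = -8 + p$)
$\left(2003 - 466\right) \left(k{\left(-14,-3 \right)} - 1504\right) = \left(2003 - 466\right) \left(\left(-8 - 3\right) - 1504\right) = 1537 \left(-11 - 1504\right) = 1537 \left(-1515\right) = -2328555$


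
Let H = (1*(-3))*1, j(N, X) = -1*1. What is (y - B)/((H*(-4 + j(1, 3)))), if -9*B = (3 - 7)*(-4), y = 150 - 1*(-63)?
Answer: 1933/135 ≈ 14.319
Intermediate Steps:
j(N, X) = -1
H = -3 (H = -3*1 = -3)
y = 213 (y = 150 + 63 = 213)
B = -16/9 (B = -(3 - 7)*(-4)/9 = -(-4)*(-4)/9 = -⅑*16 = -16/9 ≈ -1.7778)
(y - B)/((H*(-4 + j(1, 3)))) = (213 - 1*(-16/9))/((-3*(-4 - 1))) = (213 + 16/9)/((-3*(-5))) = (1933/9)/15 = (1933/9)*(1/15) = 1933/135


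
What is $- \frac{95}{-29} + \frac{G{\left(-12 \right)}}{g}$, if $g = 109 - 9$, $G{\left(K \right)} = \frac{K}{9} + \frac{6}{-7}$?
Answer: $\frac{99083}{30450} \approx 3.254$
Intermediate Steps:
$G{\left(K \right)} = - \frac{6}{7} + \frac{K}{9}$ ($G{\left(K \right)} = K \frac{1}{9} + 6 \left(- \frac{1}{7}\right) = \frac{K}{9} - \frac{6}{7} = - \frac{6}{7} + \frac{K}{9}$)
$g = 100$ ($g = 109 - 9 = 100$)
$- \frac{95}{-29} + \frac{G{\left(-12 \right)}}{g} = - \frac{95}{-29} + \frac{- \frac{6}{7} + \frac{1}{9} \left(-12\right)}{100} = \left(-95\right) \left(- \frac{1}{29}\right) + \left(- \frac{6}{7} - \frac{4}{3}\right) \frac{1}{100} = \frac{95}{29} - \frac{23}{1050} = \frac{99083}{30450}$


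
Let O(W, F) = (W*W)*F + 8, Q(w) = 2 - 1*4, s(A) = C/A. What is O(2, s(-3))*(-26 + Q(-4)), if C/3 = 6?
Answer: 448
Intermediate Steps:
C = 18 (C = 3*6 = 18)
s(A) = 18/A
Q(w) = -2 (Q(w) = 2 - 4 = -2)
O(W, F) = 8 + F*W**2 (O(W, F) = W**2*F + 8 = F*W**2 + 8 = 8 + F*W**2)
O(2, s(-3))*(-26 + Q(-4)) = (8 + (18/(-3))*2**2)*(-26 - 2) = (8 + (18*(-1/3))*4)*(-28) = (8 - 6*4)*(-28) = (8 - 24)*(-28) = -16*(-28) = 448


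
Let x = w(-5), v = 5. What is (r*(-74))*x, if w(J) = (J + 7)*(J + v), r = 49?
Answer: 0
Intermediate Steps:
w(J) = (5 + J)*(7 + J) (w(J) = (J + 7)*(J + 5) = (7 + J)*(5 + J) = (5 + J)*(7 + J))
x = 0 (x = 35 + (-5)² + 12*(-5) = 35 + 25 - 60 = 0)
(r*(-74))*x = (49*(-74))*0 = -3626*0 = 0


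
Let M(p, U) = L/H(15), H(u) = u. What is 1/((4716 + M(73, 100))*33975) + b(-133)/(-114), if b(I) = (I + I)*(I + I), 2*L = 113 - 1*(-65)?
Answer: -99572116489/160427685 ≈ -620.67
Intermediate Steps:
L = 89 (L = (113 - 1*(-65))/2 = (113 + 65)/2 = (1/2)*178 = 89)
M(p, U) = 89/15
b(I) = 4*I**2 (b(I) = (2*I)*(2*I) = 4*I**2)
1/((4716 + M(73, 100))*33975) + b(-133)/(-114) = 1/((4716 + 89/15)*33975) + (4*(-133)**2)/(-114) = (1/33975)/(70829/15) + (4*17689)*(-1/114) = (15/70829)*(1/33975) + 70756*(-1/114) = 1/160427685 - 1862/3 = -99572116489/160427685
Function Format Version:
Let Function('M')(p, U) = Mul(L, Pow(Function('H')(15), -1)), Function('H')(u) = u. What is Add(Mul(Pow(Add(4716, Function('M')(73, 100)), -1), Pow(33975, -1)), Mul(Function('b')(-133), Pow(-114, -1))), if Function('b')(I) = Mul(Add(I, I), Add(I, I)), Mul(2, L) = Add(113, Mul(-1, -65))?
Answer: Rational(-99572116489, 160427685) ≈ -620.67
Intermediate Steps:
L = 89 (L = Mul(Rational(1, 2), Add(113, Mul(-1, -65))) = Mul(Rational(1, 2), Add(113, 65)) = Mul(Rational(1, 2), 178) = 89)
Function('M')(p, U) = Rational(89, 15) (Function('M')(p, U) = Mul(89, Pow(15, -1)) = Mul(89, Rational(1, 15)) = Rational(89, 15))
Function('b')(I) = Mul(4, Pow(I, 2)) (Function('b')(I) = Mul(Mul(2, I), Mul(2, I)) = Mul(4, Pow(I, 2)))
Add(Mul(Pow(Add(4716, Function('M')(73, 100)), -1), Pow(33975, -1)), Mul(Function('b')(-133), Pow(-114, -1))) = Add(Mul(Pow(Add(4716, Rational(89, 15)), -1), Pow(33975, -1)), Mul(Mul(4, Pow(-133, 2)), Pow(-114, -1))) = Add(Mul(Pow(Rational(70829, 15), -1), Rational(1, 33975)), Mul(Mul(4, 17689), Rational(-1, 114))) = Add(Mul(Rational(15, 70829), Rational(1, 33975)), Mul(70756, Rational(-1, 114))) = Add(Rational(1, 160427685), Rational(-1862, 3)) = Rational(-99572116489, 160427685)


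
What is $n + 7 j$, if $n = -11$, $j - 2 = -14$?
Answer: $-95$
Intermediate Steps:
$j = -12$ ($j = 2 - 14 = -12$)
$n + 7 j = -11 + 7 \left(-12\right) = -11 - 84 = -95$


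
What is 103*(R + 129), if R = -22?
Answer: 11021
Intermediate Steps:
103*(R + 129) = 103*(-22 + 129) = 103*107 = 11021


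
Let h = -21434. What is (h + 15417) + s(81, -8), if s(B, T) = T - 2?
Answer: -6027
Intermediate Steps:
s(B, T) = -2 + T
(h + 15417) + s(81, -8) = (-21434 + 15417) + (-2 - 8) = -6017 - 10 = -6027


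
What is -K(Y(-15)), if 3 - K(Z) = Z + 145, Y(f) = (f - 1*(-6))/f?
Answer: 713/5 ≈ 142.60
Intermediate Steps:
Y(f) = (6 + f)/f (Y(f) = (f + 6)/f = (6 + f)/f)
K(Z) = -142 - Z (K(Z) = 3 - (Z + 145) = 3 - (145 + Z) = 3 + (-145 - Z) = -142 - Z)
-K(Y(-15)) = -(-142 - (6 - 15)/(-15)) = -(-142 - (-1)*(-9)/15) = -(-142 - 1*3/5) = -(-142 - 3/5) = -1*(-713/5) = 713/5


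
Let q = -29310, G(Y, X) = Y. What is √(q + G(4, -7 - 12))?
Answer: I*√29306 ≈ 171.19*I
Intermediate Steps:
√(q + G(4, -7 - 12)) = √(-29310 + 4) = √(-29306) = I*√29306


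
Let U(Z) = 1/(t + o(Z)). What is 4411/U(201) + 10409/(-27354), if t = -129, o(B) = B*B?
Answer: 4859158859959/27354 ≈ 1.7764e+8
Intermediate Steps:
o(B) = B²
U(Z) = 1/(-129 + Z²)
4411/U(201) + 10409/(-27354) = 4411/(1/(-129 + 201²)) + 10409/(-27354) = 4411/(1/(-129 + 40401)) + 10409*(-1/27354) = 4411/(1/40272) - 10409/27354 = 4411*40272 - 10409/27354 = 177639792 - 10409/27354 = 4859158859959/27354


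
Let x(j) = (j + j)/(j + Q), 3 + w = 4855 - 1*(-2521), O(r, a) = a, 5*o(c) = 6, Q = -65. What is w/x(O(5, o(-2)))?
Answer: -2351987/12 ≈ -1.9600e+5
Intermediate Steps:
o(c) = 6/5 (o(c) = (⅕)*6 = 6/5)
w = 7373 (w = -3 + (4855 - 1*(-2521)) = -3 + (4855 + 2521) = -3 + 7376 = 7373)
x(j) = 2*j/(-65 + j) (x(j) = (j + j)/(j - 65) = (2*j)/(-65 + j) = 2*j/(-65 + j))
w/x(O(5, o(-2))) = 7373/((2*(6/5)/(-65 + 6/5))) = 7373/((2*(6/5)/(-319/5))) = 7373/((2*(6/5)*(-5/319))) = 7373/(-12/319) = 7373*(-319/12) = -2351987/12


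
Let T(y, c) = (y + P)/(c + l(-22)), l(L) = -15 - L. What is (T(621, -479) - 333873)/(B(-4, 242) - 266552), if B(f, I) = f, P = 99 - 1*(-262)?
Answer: 78794519/62907216 ≈ 1.2526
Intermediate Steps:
P = 361 (P = 99 + 262 = 361)
T(y, c) = (361 + y)/(7 + c) (T(y, c) = (y + 361)/(c + (-15 - 1*(-22))) = (361 + y)/(c + (-15 + 22)) = (361 + y)/(c + 7) = (361 + y)/(7 + c))
(T(621, -479) - 333873)/(B(-4, 242) - 266552) = ((361 + 621)/(7 - 479) - 333873)/(-4 - 266552) = (982/(-472) - 333873)/(-266556) = (-1/472*982 - 333873)*(-1/266556) = (-491/236 - 333873)*(-1/266556) = -78794519/236*(-1/266556) = 78794519/62907216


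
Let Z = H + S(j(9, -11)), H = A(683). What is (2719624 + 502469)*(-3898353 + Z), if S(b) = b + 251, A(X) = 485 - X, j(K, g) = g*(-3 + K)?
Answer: -12560897800038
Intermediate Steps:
S(b) = 251 + b
H = -198 (H = 485 - 1*683 = 485 - 683 = -198)
Z = -13 (Z = -198 + (251 - 11*(-3 + 9)) = -198 + (251 - 11*6) = -198 + (251 - 66) = -198 + 185 = -13)
(2719624 + 502469)*(-3898353 + Z) = (2719624 + 502469)*(-3898353 - 13) = 3222093*(-3898366) = -12560897800038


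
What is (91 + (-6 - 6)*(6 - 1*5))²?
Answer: 6241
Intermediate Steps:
(91 + (-6 - 6)*(6 - 1*5))² = (91 - 12*(6 - 5))² = (91 - 12*1)² = (91 - 12)² = 79² = 6241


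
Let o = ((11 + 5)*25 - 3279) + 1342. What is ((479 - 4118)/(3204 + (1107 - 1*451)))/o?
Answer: 3639/5932820 ≈ 0.00061337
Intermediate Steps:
o = -1537 (o = (16*25 - 3279) + 1342 = (400 - 3279) + 1342 = -2879 + 1342 = -1537)
((479 - 4118)/(3204 + (1107 - 1*451)))/o = ((479 - 4118)/(3204 + (1107 - 1*451)))/(-1537) = -3639/(3204 + (1107 - 451))*(-1/1537) = -3639/(3204 + 656)*(-1/1537) = -3639/3860*(-1/1537) = 3639/5932820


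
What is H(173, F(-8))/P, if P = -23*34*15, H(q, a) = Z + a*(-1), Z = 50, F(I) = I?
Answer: -29/5865 ≈ -0.0049446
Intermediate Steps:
H(q, a) = 50 - a (H(q, a) = 50 + a*(-1) = 50 - a)
P = -11730 (P = -782*15 = -11730)
H(173, F(-8))/P = (50 - 1*(-8))/(-11730) = (50 + 8)*(-1/11730) = 58*(-1/11730) = -29/5865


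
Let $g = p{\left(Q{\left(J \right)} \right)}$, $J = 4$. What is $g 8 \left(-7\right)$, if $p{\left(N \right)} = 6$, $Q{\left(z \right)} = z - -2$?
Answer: $-336$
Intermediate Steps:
$Q{\left(z \right)} = 2 + z$ ($Q{\left(z \right)} = z + 2 = 2 + z$)
$g = 6$
$g 8 \left(-7\right) = 6 \cdot 8 \left(-7\right) = 48 \left(-7\right) = -336$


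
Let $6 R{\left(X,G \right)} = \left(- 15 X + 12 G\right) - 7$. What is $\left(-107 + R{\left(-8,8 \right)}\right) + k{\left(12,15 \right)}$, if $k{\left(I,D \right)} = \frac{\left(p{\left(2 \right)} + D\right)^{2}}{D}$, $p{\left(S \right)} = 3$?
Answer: $- \frac{1517}{30} \approx -50.567$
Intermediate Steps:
$R{\left(X,G \right)} = - \frac{7}{6} + 2 G - \frac{5 X}{2}$ ($R{\left(X,G \right)} = \frac{\left(- 15 X + 12 G\right) - 7}{6} = \frac{-7 - 15 X + 12 G}{6} = - \frac{7}{6} + 2 G - \frac{5 X}{2}$)
$k{\left(I,D \right)} = \frac{\left(3 + D\right)^{2}}{D}$
$\left(-107 + R{\left(-8,8 \right)}\right) + k{\left(12,15 \right)} = \left(-107 - - \frac{209}{6}\right) + \frac{\left(3 + 15\right)^{2}}{15} = \left(-107 + \left(- \frac{7}{6} + 16 + 20\right)\right) + \frac{18^{2}}{15} = \left(-107 + \frac{209}{6}\right) + \frac{1}{15} \cdot 324 = - \frac{433}{6} + \frac{108}{5} = - \frac{1517}{30}$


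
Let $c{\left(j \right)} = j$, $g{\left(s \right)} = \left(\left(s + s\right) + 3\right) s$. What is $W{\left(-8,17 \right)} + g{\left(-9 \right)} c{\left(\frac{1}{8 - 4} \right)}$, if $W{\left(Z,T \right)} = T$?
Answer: $\frac{203}{4} \approx 50.75$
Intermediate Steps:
$g{\left(s \right)} = s \left(3 + 2 s\right)$ ($g{\left(s \right)} = \left(2 s + 3\right) s = \left(3 + 2 s\right) s = s \left(3 + 2 s\right)$)
$W{\left(-8,17 \right)} + g{\left(-9 \right)} c{\left(\frac{1}{8 - 4} \right)} = 17 + \frac{\left(-9\right) \left(3 + 2 \left(-9\right)\right)}{8 - 4} = 17 + \frac{\left(-9\right) \left(3 - 18\right)}{4} = 17 + \left(-9\right) \left(-15\right) \frac{1}{4} = 17 + 135 \cdot \frac{1}{4} = 17 + \frac{135}{4} = \frac{203}{4}$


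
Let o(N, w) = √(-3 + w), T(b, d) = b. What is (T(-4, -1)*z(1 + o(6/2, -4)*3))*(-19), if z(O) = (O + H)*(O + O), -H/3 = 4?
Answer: -11248 - 4560*I*√7 ≈ -11248.0 - 12065.0*I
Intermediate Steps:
H = -12 (H = -3*4 = -12)
z(O) = 2*O*(-12 + O) (z(O) = (O - 12)*(O + O) = (-12 + O)*(2*O) = 2*O*(-12 + O))
(T(-4, -1)*z(1 + o(6/2, -4)*3))*(-19) = -8*(1 + √(-3 - 4)*3)*(-12 + (1 + √(-3 - 4)*3))*(-19) = -8*(1 + √(-7)*3)*(-12 + (1 + √(-7)*3))*(-19) = -8*(1 + (I*√7)*3)*(-12 + (1 + (I*√7)*3))*(-19) = -8*(1 + 3*I*√7)*(-12 + (1 + 3*I*√7))*(-19) = -8*(1 + 3*I*√7)*(-11 + 3*I*√7)*(-19) = 152*(1 + 3*I*√7)*(-11 + 3*I*√7)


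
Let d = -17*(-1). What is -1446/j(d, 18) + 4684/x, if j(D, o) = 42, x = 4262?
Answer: -497177/14917 ≈ -33.330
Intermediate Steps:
d = 17
-1446/j(d, 18) + 4684/x = -1446/42 + 4684/4262 = -1446*1/42 + 4684*(1/4262) = -241/7 + 2342/2131 = -497177/14917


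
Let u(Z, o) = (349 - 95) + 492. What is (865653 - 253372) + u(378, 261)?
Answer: 613027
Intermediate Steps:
u(Z, o) = 746 (u(Z, o) = 254 + 492 = 746)
(865653 - 253372) + u(378, 261) = (865653 - 253372) + 746 = 612281 + 746 = 613027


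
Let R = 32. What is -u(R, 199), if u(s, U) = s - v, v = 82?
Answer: 50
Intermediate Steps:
u(s, U) = -82 + s (u(s, U) = s - 1*82 = s - 82 = -82 + s)
-u(R, 199) = -(-82 + 32) = -1*(-50) = 50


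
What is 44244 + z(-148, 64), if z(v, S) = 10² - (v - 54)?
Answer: 44546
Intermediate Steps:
z(v, S) = 154 - v (z(v, S) = 100 - (-54 + v) = 100 + (54 - v) = 154 - v)
44244 + z(-148, 64) = 44244 + (154 - 1*(-148)) = 44244 + (154 + 148) = 44244 + 302 = 44546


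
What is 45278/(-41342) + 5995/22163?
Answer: -377825512/458131373 ≈ -0.82471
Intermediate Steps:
45278/(-41342) + 5995/22163 = 45278*(-1/41342) + 5995*(1/22163) = -22639/20671 + 5995/22163 = -377825512/458131373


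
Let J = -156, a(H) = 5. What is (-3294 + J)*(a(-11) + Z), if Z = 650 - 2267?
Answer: 5561400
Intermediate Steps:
Z = -1617
(-3294 + J)*(a(-11) + Z) = (-3294 - 156)*(5 - 1617) = -3450*(-1612) = 5561400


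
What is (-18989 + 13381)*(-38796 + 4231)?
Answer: 193840520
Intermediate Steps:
(-18989 + 13381)*(-38796 + 4231) = -5608*(-34565) = 193840520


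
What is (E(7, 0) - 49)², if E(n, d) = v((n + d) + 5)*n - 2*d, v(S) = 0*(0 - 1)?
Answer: 2401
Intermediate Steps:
v(S) = 0 (v(S) = 0*(-1) = 0)
E(n, d) = -2*d (E(n, d) = 0*n - 2*d = 0 - 2*d = -2*d)
(E(7, 0) - 49)² = (-2*0 - 49)² = (0 - 49)² = (-49)² = 2401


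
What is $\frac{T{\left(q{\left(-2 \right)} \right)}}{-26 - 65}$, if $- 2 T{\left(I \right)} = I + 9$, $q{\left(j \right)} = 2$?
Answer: $\frac{11}{182} \approx 0.06044$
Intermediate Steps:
$T{\left(I \right)} = - \frac{9}{2} - \frac{I}{2}$ ($T{\left(I \right)} = - \frac{I + 9}{2} = - \frac{9 + I}{2} = - \frac{9}{2} - \frac{I}{2}$)
$\frac{T{\left(q{\left(-2 \right)} \right)}}{-26 - 65} = \frac{- \frac{9}{2} - 1}{-26 - 65} = \frac{- \frac{9}{2} - 1}{-91} = \left(- \frac{11}{2}\right) \left(- \frac{1}{91}\right) = \frac{11}{182}$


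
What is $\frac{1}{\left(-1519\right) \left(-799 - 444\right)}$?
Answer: $\frac{1}{1888117} \approx 5.2963 \cdot 10^{-7}$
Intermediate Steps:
$\frac{1}{\left(-1519\right) \left(-799 - 444\right)} = \frac{1}{\left(-1519\right) \left(-1243\right)} = \frac{1}{1888117}$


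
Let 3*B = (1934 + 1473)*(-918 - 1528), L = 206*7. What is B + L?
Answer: -8329196/3 ≈ -2.7764e+6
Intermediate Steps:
L = 1442
B = -8333522/3 (B = ((1934 + 1473)*(-918 - 1528))/3 = (3407*(-2446))/3 = (⅓)*(-8333522) = -8333522/3 ≈ -2.7778e+6)
B + L = -8333522/3 + 1442 = -8329196/3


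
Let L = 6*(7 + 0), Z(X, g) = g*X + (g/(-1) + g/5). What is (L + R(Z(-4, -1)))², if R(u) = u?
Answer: 54756/25 ≈ 2190.2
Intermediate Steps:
Z(X, g) = -4*g/5 + X*g (Z(X, g) = X*g + (g*(-1) + g*(⅕)) = X*g + (-g + g/5) = X*g - 4*g/5 = -4*g/5 + X*g)
L = 42 (L = 6*7 = 42)
(L + R(Z(-4, -1)))² = (42 + (⅕)*(-1)*(-4 + 5*(-4)))² = (42 + (⅕)*(-1)*(-4 - 20))² = (42 + (⅕)*(-1)*(-24))² = (42 + 24/5)² = (234/5)² = 54756/25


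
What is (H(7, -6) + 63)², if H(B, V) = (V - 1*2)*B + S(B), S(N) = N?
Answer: 196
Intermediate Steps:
H(B, V) = B + B*(-2 + V) (H(B, V) = (V - 1*2)*B + B = (V - 2)*B + B = (-2 + V)*B + B = B*(-2 + V) + B = B + B*(-2 + V))
(H(7, -6) + 63)² = (7*(-1 - 6) + 63)² = (7*(-7) + 63)² = (-49 + 63)² = 14² = 196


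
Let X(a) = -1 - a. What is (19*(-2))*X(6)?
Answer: 266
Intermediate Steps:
(19*(-2))*X(6) = (19*(-2))*(-1 - 1*6) = -38*(-1 - 6) = -38*(-7) = 266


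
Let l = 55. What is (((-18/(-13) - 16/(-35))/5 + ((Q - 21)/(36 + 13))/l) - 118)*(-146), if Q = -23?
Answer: 273537424/15925 ≈ 17177.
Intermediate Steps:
(((-18/(-13) - 16/(-35))/5 + ((Q - 21)/(36 + 13))/l) - 118)*(-146) = (((-18/(-13) - 16/(-35))/5 + ((-23 - 21)/(36 + 13))/55) - 118)*(-146) = (((-18*(-1/13) - 16*(-1/35))*(⅕) - 44/49*(1/55)) - 118)*(-146) = (((18/13 + 16/35)*(⅕) - 44*1/49*(1/55)) - 118)*(-146) = (((838/455)*(⅕) - 44/49*1/55) - 118)*(-146) = ((838/2275 - 4/245) - 118)*(-146) = (5606/15925 - 118)*(-146) = -1873544/15925*(-146) = 273537424/15925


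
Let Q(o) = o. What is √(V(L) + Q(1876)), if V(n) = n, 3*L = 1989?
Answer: √2539 ≈ 50.388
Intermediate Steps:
L = 663 (L = (⅓)*1989 = 663)
√(V(L) + Q(1876)) = √(663 + 1876) = √2539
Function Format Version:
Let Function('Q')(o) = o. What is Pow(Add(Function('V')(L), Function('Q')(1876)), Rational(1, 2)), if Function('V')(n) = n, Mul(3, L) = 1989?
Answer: Pow(2539, Rational(1, 2)) ≈ 50.388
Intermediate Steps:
L = 663 (L = Mul(Rational(1, 3), 1989) = 663)
Pow(Add(Function('V')(L), Function('Q')(1876)), Rational(1, 2)) = Pow(Add(663, 1876), Rational(1, 2)) = Pow(2539, Rational(1, 2))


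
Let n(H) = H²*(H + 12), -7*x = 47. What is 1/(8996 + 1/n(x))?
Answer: 81733/735270411 ≈ 0.00011116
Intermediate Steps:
x = -47/7 (x = -⅐*47 = -47/7 ≈ -6.7143)
n(H) = H²*(12 + H)
1/(8996 + 1/n(x)) = 1/(8996 + 1/((-47/7)²*(12 - 47/7))) = 1/(8996 + 1/((2209/49)*(37/7))) = 1/(8996 + 1/(81733/343)) = 1/(8996 + 343/81733) = 1/(735270411/81733) = 81733/735270411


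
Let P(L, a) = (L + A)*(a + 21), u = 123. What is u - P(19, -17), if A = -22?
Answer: 135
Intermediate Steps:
P(L, a) = (-22 + L)*(21 + a) (P(L, a) = (L - 22)*(a + 21) = (-22 + L)*(21 + a))
u - P(19, -17) = 123 - (-462 - 22*(-17) + 21*19 + 19*(-17)) = 123 - (-462 + 374 + 399 - 323) = 123 - 1*(-12) = 123 + 12 = 135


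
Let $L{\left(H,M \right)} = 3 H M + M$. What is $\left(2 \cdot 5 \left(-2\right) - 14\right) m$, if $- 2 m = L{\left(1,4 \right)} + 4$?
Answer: $340$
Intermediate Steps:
$L{\left(H,M \right)} = M + 3 H M$ ($L{\left(H,M \right)} = 3 H M + M = M + 3 H M$)
$m = -10$ ($m = - \frac{4 \left(1 + 3 \cdot 1\right) + 4}{2} = - \frac{4 \left(1 + 3\right) + 4}{2} = - \frac{4 \cdot 4 + 4}{2} = - \frac{16 + 4}{2} = \left(- \frac{1}{2}\right) 20 = -10$)
$\left(2 \cdot 5 \left(-2\right) - 14\right) m = \left(2 \cdot 5 \left(-2\right) - 14\right) \left(-10\right) = \left(10 \left(-2\right) - 14\right) \left(-10\right) = \left(-20 - 14\right) \left(-10\right) = \left(-34\right) \left(-10\right) = 340$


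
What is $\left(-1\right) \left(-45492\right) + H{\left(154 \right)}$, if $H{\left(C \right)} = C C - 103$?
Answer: $69105$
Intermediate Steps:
$H{\left(C \right)} = -103 + C^{2}$ ($H{\left(C \right)} = C^{2} - 103 = -103 + C^{2}$)
$\left(-1\right) \left(-45492\right) + H{\left(154 \right)} = \left(-1\right) \left(-45492\right) - \left(103 - 154^{2}\right) = 45492 + \left(-103 + 23716\right) = 45492 + 23613 = 69105$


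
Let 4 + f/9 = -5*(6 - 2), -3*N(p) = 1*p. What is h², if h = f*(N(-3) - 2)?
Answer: 46656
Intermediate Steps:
N(p) = -p/3
f = -216 (f = -36 + 9*(-5*(6 - 2)) = -36 + 9*(-5*4) = -36 + 9*(-20) = -36 - 180 = -216)
h = 216 (h = -216*(-⅓*(-3) - 2) = -216*(1 - 2) = -216*(-1) = 216)
h² = 216² = 46656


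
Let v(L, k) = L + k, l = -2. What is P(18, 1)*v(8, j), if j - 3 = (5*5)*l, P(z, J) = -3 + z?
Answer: -585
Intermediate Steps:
j = -47 (j = 3 + (5*5)*(-2) = 3 + 25*(-2) = 3 - 50 = -47)
P(18, 1)*v(8, j) = (-3 + 18)*(8 - 47) = 15*(-39) = -585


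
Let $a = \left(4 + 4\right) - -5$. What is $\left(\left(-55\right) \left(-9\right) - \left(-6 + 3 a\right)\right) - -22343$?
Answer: $22805$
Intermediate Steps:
$a = 13$ ($a = 8 + 5 = 13$)
$\left(\left(-55\right) \left(-9\right) - \left(-6 + 3 a\right)\right) - -22343 = \left(\left(-55\right) \left(-9\right) + \left(\left(-3\right) 13 + 6\right)\right) - -22343 = \left(495 + \left(-39 + 6\right)\right) + 22343 = \left(495 - 33\right) + 22343 = 462 + 22343 = 22805$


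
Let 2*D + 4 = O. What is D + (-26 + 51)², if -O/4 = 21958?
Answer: -43293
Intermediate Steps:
O = -87832 (O = -4*21958 = -87832)
D = -43918 (D = -2 + (½)*(-87832) = -2 - 43916 = -43918)
D + (-26 + 51)² = -43918 + (-26 + 51)² = -43918 + 25² = -43918 + 625 = -43293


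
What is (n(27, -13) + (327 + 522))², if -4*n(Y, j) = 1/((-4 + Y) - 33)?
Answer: 1153349521/1600 ≈ 7.2084e+5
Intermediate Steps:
n(Y, j) = -1/(4*(-37 + Y)) (n(Y, j) = -1/(4*((-4 + Y) - 33)) = -1/(4*(-37 + Y)))
(n(27, -13) + (327 + 522))² = (-1/(-148 + 4*27) + (327 + 522))² = (-1/(-148 + 108) + 849)² = (-1/(-40) + 849)² = (-1*(-1/40) + 849)² = (1/40 + 849)² = (33961/40)² = 1153349521/1600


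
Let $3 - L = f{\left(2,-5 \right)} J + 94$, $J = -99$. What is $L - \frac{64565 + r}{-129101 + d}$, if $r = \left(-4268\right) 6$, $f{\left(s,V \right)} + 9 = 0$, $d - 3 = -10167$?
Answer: $- \frac{136719273}{139265} \approx -981.72$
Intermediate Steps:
$d = -10164$ ($d = 3 - 10167 = -10164$)
$f{\left(s,V \right)} = -9$ ($f{\left(s,V \right)} = -9 + 0 = -9$)
$r = -25608$
$L = -982$ ($L = 3 - \left(\left(-9\right) \left(-99\right) + 94\right) = 3 - \left(891 + 94\right) = 3 - 985 = -982$)
$L - \frac{64565 + r}{-129101 + d} = -982 - \frac{64565 - 25608}{-129101 - 10164} = -982 - \frac{38957}{-139265} = -982 - 38957 \left(- \frac{1}{139265}\right) = -982 - - \frac{38957}{139265} = -982 + \frac{38957}{139265} = - \frac{136719273}{139265}$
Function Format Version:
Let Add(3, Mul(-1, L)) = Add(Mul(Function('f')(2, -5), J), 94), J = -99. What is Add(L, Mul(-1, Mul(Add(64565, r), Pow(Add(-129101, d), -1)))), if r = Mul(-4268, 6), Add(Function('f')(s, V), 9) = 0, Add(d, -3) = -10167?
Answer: Rational(-136719273, 139265) ≈ -981.72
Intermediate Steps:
d = -10164 (d = Add(3, -10167) = -10164)
Function('f')(s, V) = -9 (Function('f')(s, V) = Add(-9, 0) = -9)
r = -25608
L = -982 (L = Add(3, Mul(-1, Add(Mul(-9, -99), 94))) = Add(3, Mul(-1, Add(891, 94))) = Add(3, Mul(-1, 985)) = Add(3, -985) = -982)
Add(L, Mul(-1, Mul(Add(64565, r), Pow(Add(-129101, d), -1)))) = Add(-982, Mul(-1, Mul(Add(64565, -25608), Pow(Add(-129101, -10164), -1)))) = Add(-982, Mul(-1, Mul(38957, Pow(-139265, -1)))) = Add(-982, Mul(-1, Mul(38957, Rational(-1, 139265)))) = Add(-982, Mul(-1, Rational(-38957, 139265))) = Add(-982, Rational(38957, 139265)) = Rational(-136719273, 139265)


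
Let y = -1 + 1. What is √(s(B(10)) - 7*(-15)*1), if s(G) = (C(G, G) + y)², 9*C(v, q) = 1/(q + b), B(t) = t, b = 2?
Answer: √1224721/108 ≈ 10.247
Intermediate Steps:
C(v, q) = 1/(9*(2 + q)) (C(v, q) = 1/(9*(q + 2)) = 1/(9*(2 + q)))
y = 0
s(G) = 1/(81*(2 + G)²) (s(G) = (1/(9*(2 + G)) + 0)² = (1/(9*(2 + G)))² = 1/(81*(2 + G)²))
√(s(B(10)) - 7*(-15)*1) = √(1/(81*(2 + 10)²) - 7*(-15)*1) = √((1/81)/12² + 105*1) = √((1/81)*(1/144) + 105) = √(1/11664 + 105) = √(1224721/11664) = √1224721/108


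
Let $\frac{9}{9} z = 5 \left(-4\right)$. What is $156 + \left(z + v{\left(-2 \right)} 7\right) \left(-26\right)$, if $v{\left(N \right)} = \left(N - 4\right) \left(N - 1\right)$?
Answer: $-2600$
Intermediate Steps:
$z = -20$ ($z = 5 \left(-4\right) = -20$)
$v{\left(N \right)} = \left(-1 + N\right) \left(-4 + N\right)$ ($v{\left(N \right)} = \left(-4 + N\right) \left(-1 + N\right) = \left(-1 + N\right) \left(-4 + N\right)$)
$156 + \left(z + v{\left(-2 \right)} 7\right) \left(-26\right) = 156 + \left(-20 + \left(4 + \left(-2\right)^{2} - -10\right) 7\right) \left(-26\right) = 156 + \left(-20 + \left(4 + 4 + 10\right) 7\right) \left(-26\right) = 156 + \left(-20 + 18 \cdot 7\right) \left(-26\right) = 156 + \left(-20 + 126\right) \left(-26\right) = 156 + 106 \left(-26\right) = 156 - 2756 = -2600$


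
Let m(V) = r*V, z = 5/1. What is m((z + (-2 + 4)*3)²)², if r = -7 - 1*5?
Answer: 2108304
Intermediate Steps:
z = 5 (z = 5*1 = 5)
r = -12 (r = -7 - 5 = -12)
m(V) = -12*V
m((z + (-2 + 4)*3)²)² = (-12*(5 + (-2 + 4)*3)²)² = (-12*(5 + 2*3)²)² = (-12*(5 + 6)²)² = (-12*11²)² = (-12*121)² = (-1452)² = 2108304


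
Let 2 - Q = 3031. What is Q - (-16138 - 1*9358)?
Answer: 22467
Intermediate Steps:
Q = -3029 (Q = 2 - 1*3031 = 2 - 3031 = -3029)
Q - (-16138 - 1*9358) = -3029 - (-16138 - 1*9358) = -3029 - (-16138 - 9358) = -3029 - 1*(-25496) = -3029 + 25496 = 22467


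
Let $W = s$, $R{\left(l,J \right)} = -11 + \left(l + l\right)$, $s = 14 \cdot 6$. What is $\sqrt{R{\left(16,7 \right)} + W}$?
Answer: $\sqrt{105} \approx 10.247$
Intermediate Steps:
$s = 84$
$R{\left(l,J \right)} = -11 + 2 l$
$W = 84$
$\sqrt{R{\left(16,7 \right)} + W} = \sqrt{\left(-11 + 2 \cdot 16\right) + 84} = \sqrt{\left(-11 + 32\right) + 84} = \sqrt{21 + 84} = \sqrt{105}$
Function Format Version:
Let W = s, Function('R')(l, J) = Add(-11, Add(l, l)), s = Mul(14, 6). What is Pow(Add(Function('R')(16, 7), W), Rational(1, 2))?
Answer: Pow(105, Rational(1, 2)) ≈ 10.247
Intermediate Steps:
s = 84
Function('R')(l, J) = Add(-11, Mul(2, l))
W = 84
Pow(Add(Function('R')(16, 7), W), Rational(1, 2)) = Pow(Add(Add(-11, Mul(2, 16)), 84), Rational(1, 2)) = Pow(Add(Add(-11, 32), 84), Rational(1, 2)) = Pow(Add(21, 84), Rational(1, 2)) = Pow(105, Rational(1, 2))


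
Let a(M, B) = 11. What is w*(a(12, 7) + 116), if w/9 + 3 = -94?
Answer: -110871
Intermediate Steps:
w = -873 (w = -27 + 9*(-94) = -27 - 846 = -873)
w*(a(12, 7) + 116) = -873*(11 + 116) = -873*127 = -110871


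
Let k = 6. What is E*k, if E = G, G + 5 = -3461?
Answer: -20796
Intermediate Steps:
G = -3466 (G = -5 - 3461 = -3466)
E = -3466
E*k = -3466*6 = -20796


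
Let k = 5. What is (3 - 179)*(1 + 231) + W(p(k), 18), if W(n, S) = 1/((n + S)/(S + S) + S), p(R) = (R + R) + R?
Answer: -9268852/227 ≈ -40832.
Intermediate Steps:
p(R) = 3*R (p(R) = 2*R + R = 3*R)
W(n, S) = 1/(S + (S + n)/(2*S)) (W(n, S) = 1/((S + n)/((2*S)) + S) = 1/((S + n)*(1/(2*S)) + S) = 1/((S + n)/(2*S) + S) = 1/(S + (S + n)/(2*S)))
(3 - 179)*(1 + 231) + W(p(k), 18) = (3 - 179)*(1 + 231) + 2*18/(18 + 3*5 + 2*18²) = -176*232 + 2*18/(18 + 15 + 2*324) = -40832 + 2*18/(18 + 15 + 648) = -40832 + 2*18/681 = -40832 + 2*18*(1/681) = -40832 + 12/227 = -9268852/227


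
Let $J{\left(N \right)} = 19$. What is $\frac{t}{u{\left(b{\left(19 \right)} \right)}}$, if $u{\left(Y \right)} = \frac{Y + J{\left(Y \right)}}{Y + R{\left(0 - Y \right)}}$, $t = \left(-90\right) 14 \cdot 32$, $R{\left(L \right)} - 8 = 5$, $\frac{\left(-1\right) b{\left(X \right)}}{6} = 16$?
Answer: $- \frac{478080}{11} \approx -43462.0$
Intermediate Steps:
$b{\left(X \right)} = -96$ ($b{\left(X \right)} = \left(-6\right) 16 = -96$)
$R{\left(L \right)} = 13$ ($R{\left(L \right)} = 8 + 5 = 13$)
$t = -40320$ ($t = \left(-1260\right) 32 = -40320$)
$u{\left(Y \right)} = \frac{19 + Y}{13 + Y}$ ($u{\left(Y \right)} = \frac{Y + 19}{Y + 13} = \frac{19 + Y}{13 + Y}$)
$\frac{t}{u{\left(b{\left(19 \right)} \right)}} = - \frac{40320}{\frac{1}{13 - 96} \left(19 - 96\right)} = - \frac{40320}{\frac{1}{-83} \left(-77\right)} = - \frac{40320}{\left(- \frac{1}{83}\right) \left(-77\right)} = - \frac{40320}{\frac{77}{83}} = \left(-40320\right) \frac{83}{77} = - \frac{478080}{11}$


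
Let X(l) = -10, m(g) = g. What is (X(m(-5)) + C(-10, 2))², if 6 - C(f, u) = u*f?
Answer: 256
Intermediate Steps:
C(f, u) = 6 - f*u (C(f, u) = 6 - u*f = 6 - f*u)
(X(m(-5)) + C(-10, 2))² = (-10 + (6 - 1*(-10)*2))² = (-10 + (6 + 20))² = (-10 + 26)² = 16² = 256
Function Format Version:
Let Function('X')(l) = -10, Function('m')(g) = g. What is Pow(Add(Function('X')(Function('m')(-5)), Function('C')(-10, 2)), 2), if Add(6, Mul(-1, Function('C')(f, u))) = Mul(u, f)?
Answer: 256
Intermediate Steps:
Function('C')(f, u) = Add(6, Mul(-1, f, u)) (Function('C')(f, u) = Add(6, Mul(-1, Mul(u, f))) = Add(6, Mul(-1, Mul(f, u))) = Add(6, Mul(-1, f, u)))
Pow(Add(Function('X')(Function('m')(-5)), Function('C')(-10, 2)), 2) = Pow(Add(-10, Add(6, Mul(-1, -10, 2))), 2) = Pow(Add(-10, Add(6, 20)), 2) = Pow(Add(-10, 26), 2) = Pow(16, 2) = 256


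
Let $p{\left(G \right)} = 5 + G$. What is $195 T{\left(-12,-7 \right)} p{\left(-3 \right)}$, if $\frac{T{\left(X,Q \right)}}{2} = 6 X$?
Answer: $-56160$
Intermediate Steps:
$T{\left(X,Q \right)} = 12 X$ ($T{\left(X,Q \right)} = 2 \cdot 6 X = 12 X$)
$195 T{\left(-12,-7 \right)} p{\left(-3 \right)} = 195 \cdot 12 \left(-12\right) \left(5 - 3\right) = 195 \left(-144\right) 2 = \left(-28080\right) 2 = -56160$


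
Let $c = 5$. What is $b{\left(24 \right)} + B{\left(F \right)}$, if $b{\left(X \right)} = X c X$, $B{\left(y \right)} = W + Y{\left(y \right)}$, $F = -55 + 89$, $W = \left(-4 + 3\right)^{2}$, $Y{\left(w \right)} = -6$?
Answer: $2875$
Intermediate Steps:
$W = 1$ ($W = \left(-1\right)^{2} = 1$)
$F = 34$
$B{\left(y \right)} = -5$ ($B{\left(y \right)} = 1 - 6 = -5$)
$b{\left(X \right)} = 5 X^{2}$ ($b{\left(X \right)} = X 5 X = 5 X X = 5 X^{2}$)
$b{\left(24 \right)} + B{\left(F \right)} = 5 \cdot 24^{2} - 5 = 5 \cdot 576 - 5 = 2880 - 5 = 2875$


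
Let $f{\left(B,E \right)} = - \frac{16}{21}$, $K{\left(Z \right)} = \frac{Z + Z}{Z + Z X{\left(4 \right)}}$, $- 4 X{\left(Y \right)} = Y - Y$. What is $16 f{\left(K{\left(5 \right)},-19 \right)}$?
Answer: $- \frac{256}{21} \approx -12.19$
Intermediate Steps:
$X{\left(Y \right)} = 0$ ($X{\left(Y \right)} = - \frac{Y - Y}{4} = \left(- \frac{1}{4}\right) 0 = 0$)
$K{\left(Z \right)} = 2$ ($K{\left(Z \right)} = \frac{Z + Z}{Z + Z 0} = \frac{2 Z}{Z + 0} = \frac{2 Z}{Z} = 2$)
$f{\left(B,E \right)} = - \frac{16}{21}$ ($f{\left(B,E \right)} = \left(-16\right) \frac{1}{21} = - \frac{16}{21}$)
$16 f{\left(K{\left(5 \right)},-19 \right)} = 16 \left(- \frac{16}{21}\right) = - \frac{256}{21}$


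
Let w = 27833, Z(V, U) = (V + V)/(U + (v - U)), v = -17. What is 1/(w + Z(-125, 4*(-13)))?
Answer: 17/473411 ≈ 3.5910e-5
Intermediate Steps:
Z(V, U) = -2*V/17 (Z(V, U) = (V + V)/(U + (-17 - U)) = (2*V)/(-17) = (2*V)*(-1/17) = -2*V/17)
1/(w + Z(-125, 4*(-13))) = 1/(27833 - 2/17*(-125)) = 1/(27833 + 250/17) = 1/(473411/17) = 17/473411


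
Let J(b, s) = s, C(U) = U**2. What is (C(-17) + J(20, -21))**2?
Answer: 71824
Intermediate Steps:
(C(-17) + J(20, -21))**2 = ((-17)**2 - 21)**2 = (289 - 21)**2 = 268**2 = 71824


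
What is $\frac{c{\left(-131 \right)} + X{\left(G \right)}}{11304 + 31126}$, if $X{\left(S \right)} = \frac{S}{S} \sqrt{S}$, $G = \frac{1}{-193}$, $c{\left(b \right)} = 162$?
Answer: $\frac{81}{21215} + \frac{i \sqrt{193}}{8188990} \approx 0.0038181 + 1.6965 \cdot 10^{-6} i$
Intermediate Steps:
$G = - \frac{1}{193} \approx -0.0051813$
$X{\left(S \right)} = \sqrt{S}$ ($X{\left(S \right)} = 1 \sqrt{S} = \sqrt{S}$)
$\frac{c{\left(-131 \right)} + X{\left(G \right)}}{11304 + 31126} = \frac{162 + \sqrt{- \frac{1}{193}}}{11304 + 31126} = \frac{162 + \frac{i \sqrt{193}}{193}}{42430} = \left(162 + \frac{i \sqrt{193}}{193}\right) \frac{1}{42430} = \frac{81}{21215} + \frac{i \sqrt{193}}{8188990}$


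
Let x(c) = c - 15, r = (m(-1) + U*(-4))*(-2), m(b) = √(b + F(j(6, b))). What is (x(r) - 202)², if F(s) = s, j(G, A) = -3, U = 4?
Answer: 34209 + 1480*I ≈ 34209.0 + 1480.0*I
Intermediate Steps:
m(b) = √(-3 + b) (m(b) = √(b - 3) = √(-3 + b))
r = 32 - 4*I (r = (√(-3 - 1) + 4*(-4))*(-2) = (√(-4) - 16)*(-2) = (2*I - 16)*(-2) = (-16 + 2*I)*(-2) = 32 - 4*I ≈ 32.0 - 4.0*I)
x(c) = -15 + c
(x(r) - 202)² = ((-15 + (32 - 4*I)) - 202)² = ((17 - 4*I) - 202)² = (-185 - 4*I)²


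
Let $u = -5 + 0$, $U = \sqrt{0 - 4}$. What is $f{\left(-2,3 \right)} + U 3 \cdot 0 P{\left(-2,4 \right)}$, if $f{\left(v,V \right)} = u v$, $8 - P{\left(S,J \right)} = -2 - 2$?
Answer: $10$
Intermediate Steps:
$P{\left(S,J \right)} = 12$ ($P{\left(S,J \right)} = 8 - \left(-2 - 2\right) = 8 - -4 = 8 + 4 = 12$)
$U = 2 i$ ($U = \sqrt{-4} = 2 i \approx 2.0 i$)
$u = -5$
$f{\left(v,V \right)} = - 5 v$
$f{\left(-2,3 \right)} + U 3 \cdot 0 P{\left(-2,4 \right)} = \left(-5\right) \left(-2\right) + 2 i 3 \cdot 0 \cdot 12 = 10 + 6 i 0 \cdot 12 = 10 + 0 \cdot 12 = 10 + 0 = 10$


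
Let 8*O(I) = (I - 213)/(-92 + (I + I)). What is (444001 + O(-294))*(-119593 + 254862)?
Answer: 19219066840279/320 ≈ 6.0060e+10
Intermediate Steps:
O(I) = (-213 + I)/(8*(-92 + 2*I)) (O(I) = ((I - 213)/(-92 + (I + I)))/8 = ((-213 + I)/(-92 + 2*I))/8 = (-213 + I)/(8*(-92 + 2*I)))
(444001 + O(-294))*(-119593 + 254862) = (444001 + (-213 - 294)/(16*(-46 - 294)))*(-119593 + 254862) = (444001 + (1/16)*(-507)/(-340))*135269 = (444001 + (1/16)*(-1/340)*(-507))*135269 = (444001 + 507/5440)*135269 = (2415365947/5440)*135269 = 19219066840279/320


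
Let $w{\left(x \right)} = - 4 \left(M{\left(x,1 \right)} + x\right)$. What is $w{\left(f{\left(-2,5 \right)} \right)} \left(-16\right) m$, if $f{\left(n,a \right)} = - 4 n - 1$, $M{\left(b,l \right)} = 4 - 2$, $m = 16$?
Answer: $9216$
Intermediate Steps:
$M{\left(b,l \right)} = 2$ ($M{\left(b,l \right)} = 4 - 2 = 2$)
$f{\left(n,a \right)} = -1 - 4 n$
$w{\left(x \right)} = -8 - 4 x$ ($w{\left(x \right)} = - 4 \left(2 + x\right) = -8 - 4 x$)
$w{\left(f{\left(-2,5 \right)} \right)} \left(-16\right) m = \left(-8 - 4 \left(-1 - -8\right)\right) \left(-16\right) 16 = \left(-8 - 4 \left(-1 + 8\right)\right) \left(-16\right) 16 = \left(-8 - 28\right) \left(-16\right) 16 = \left(-36\right) \left(-16\right) 16 = 576 \cdot 16 = 9216$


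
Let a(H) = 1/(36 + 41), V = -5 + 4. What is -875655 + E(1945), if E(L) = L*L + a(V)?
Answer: 223867491/77 ≈ 2.9074e+6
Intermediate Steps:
V = -1
a(H) = 1/77
E(L) = 1/77 + L**2 (E(L) = L*L + 1/77 = L**2 + 1/77 = 1/77 + L**2)
-875655 + E(1945) = -875655 + (1/77 + 1945**2) = -875655 + (1/77 + 3783025) = -875655 + 291292926/77 = 223867491/77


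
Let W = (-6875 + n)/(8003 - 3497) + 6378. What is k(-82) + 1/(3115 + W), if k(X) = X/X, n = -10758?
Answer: 42762331/42757825 ≈ 1.0001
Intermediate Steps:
k(X) = 1
W = 28721635/4506 (W = (-6875 - 10758)/(8003 - 3497) + 6378 = -17633/4506 + 6378 = 28721635/4506 ≈ 6374.1)
k(-82) + 1/(3115 + W) = 1 + 1/(3115 + 28721635/4506) = 1 + 1/(42757825/4506) = 1 + 4506/42757825 = 42762331/42757825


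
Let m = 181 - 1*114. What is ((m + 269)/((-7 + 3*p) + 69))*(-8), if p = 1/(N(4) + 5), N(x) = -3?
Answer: -5376/127 ≈ -42.331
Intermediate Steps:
m = 67 (m = 181 - 114 = 67)
p = ½ (p = 1/(-3 + 5) = 1/2 = ½ ≈ 0.50000)
((m + 269)/((-7 + 3*p) + 69))*(-8) = ((67 + 269)/((-7 + 3*(½)) + 69))*(-8) = (336/((-7 + 3/2) + 69))*(-8) = (336/(-11/2 + 69))*(-8) = (336/(127/2))*(-8) = (336*(2/127))*(-8) = (672/127)*(-8) = -5376/127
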